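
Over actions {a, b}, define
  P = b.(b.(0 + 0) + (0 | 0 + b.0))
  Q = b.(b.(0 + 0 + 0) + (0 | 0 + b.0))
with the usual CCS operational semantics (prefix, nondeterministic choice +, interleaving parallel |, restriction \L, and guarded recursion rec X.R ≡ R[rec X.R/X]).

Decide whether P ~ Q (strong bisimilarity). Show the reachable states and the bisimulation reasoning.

P ~ Q

Reachable graph of P (4 states):
  p0 = b.(b.(0 + 0) + (0 | 0 + b.0)) ⊢ --b--▸ p1
  p1 = b.(0 + 0) + (0 | 0 + b.0) ⊢ --b--▸ p2, --b--▸ p3
  p2 = 0 ⊢ ·
  p3 = 0 + 0 ⊢ ·
Reachable graph of Q (4 states):
  q0 = b.(b.(0 + 0 + 0) + (0 | 0 + b.0)) ⊢ --b--▸ q1
  q1 = b.(0 + 0 + 0) + (0 | 0 + b.0) ⊢ --b--▸ q2, --b--▸ q3
  q2 = 0 ⊢ ·
  q3 = 0 + 0 + 0 ⊢ ·
Partition-refinement fixed point:
  B0 = {p0, q0}
  B1 = {p1, q1}
  B2 = {p2, p3, q2, q3}
p0 ∈ B0, q0 ∈ B0 → same block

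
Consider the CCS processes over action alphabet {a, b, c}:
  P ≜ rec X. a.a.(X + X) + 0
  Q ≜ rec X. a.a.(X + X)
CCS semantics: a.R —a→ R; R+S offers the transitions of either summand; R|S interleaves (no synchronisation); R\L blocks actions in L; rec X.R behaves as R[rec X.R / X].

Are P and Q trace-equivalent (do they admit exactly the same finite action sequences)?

traces(P) = traces(Q)

LTS(P): 3 reachable states
  m0 = rec X. a.a.(X + X) + 0 :: --a--▸ m1
  m1 = a.((rec X. a.a.(X + X) + 0) + (rec X. a.a.(X + X) + 0)) :: --a--▸ m2
  m2 = (rec X. a.a.(X + X) + 0) + (rec X. a.a.(X + X) + 0) :: --a--▸ m1
LTS(Q): 3 reachable states
  n0 = rec X. a.a.(X + X) :: --a--▸ n1
  n1 = a.((rec X. a.a.(X + X)) + (rec X. a.a.(X + X))) :: --a--▸ n2
  n2 = (rec X. a.a.(X + X)) + (rec X. a.a.(X + X)) :: --a--▸ n1
Partition-refinement fixed point:
  B0 = {m0, m1, m2, n0, n1, n2}
m0 ∈ B0, n0 ∈ B0 → same block
Bisimilar ⇒ trace-equivalent.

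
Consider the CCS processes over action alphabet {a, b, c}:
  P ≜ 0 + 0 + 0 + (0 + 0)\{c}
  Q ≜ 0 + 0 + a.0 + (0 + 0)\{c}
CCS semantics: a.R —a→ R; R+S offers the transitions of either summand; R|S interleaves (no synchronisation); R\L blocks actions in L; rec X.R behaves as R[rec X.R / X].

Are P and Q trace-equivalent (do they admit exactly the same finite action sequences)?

trace-distinct — witness ⟨a⟩

Reachable graph of P (1 states):
  s0 = 0 + 0 + 0 + (0 + 0)\{c} :: ∅
Reachable graph of Q (2 states):
  t0 = 0 + 0 + a.0 + (0 + 0)\{c} :: -a-> t1
  t1 = 0 :: ∅
Run σ = ⟨a⟩ on Q: start {t0}
  [1] a ⇒ {t1}
  — Q admits the full trace.
Run σ = ⟨a⟩ on P: start {s0}
  [1] a ⇒ no successor for P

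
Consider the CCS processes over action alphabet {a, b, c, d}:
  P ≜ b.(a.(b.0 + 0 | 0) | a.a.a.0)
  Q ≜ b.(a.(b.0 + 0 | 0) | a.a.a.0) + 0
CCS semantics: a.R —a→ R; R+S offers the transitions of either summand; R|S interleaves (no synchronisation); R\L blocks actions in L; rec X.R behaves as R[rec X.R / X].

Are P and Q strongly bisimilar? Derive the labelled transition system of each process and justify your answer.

P ~ Q

LTS(P): 13 reachable states
  p0 = b.(a.(b.0 + 0 | 0) | a.a.a.0) → —b→ p1
  p1 = a.(b.0 + 0 | 0) | a.a.a.0 → —a→ p2, —a→ p3
  p2 = (b.0 + 0 | 0) | a.a.a.0 → —a→ p4, —b→ p5
  p3 = a.(b.0 + 0 | 0) | a.a.0 → —a→ p4, —a→ p6
  p4 = (b.0 + 0 | 0) | a.a.0 → —a→ p7, —b→ p8
  p5 = 0 | a.a.a.0 → —a→ p8
  p6 = a.(b.0 + 0 | 0) | a.0 → —a→ p7, —a→ p9
  p7 = (b.0 + 0 | 0) | a.0 → —a→ p10, —b→ p11
  p8 = 0 | a.a.0 → —a→ p11
  p9 = a.(b.0 + 0 | 0) | 0 → —a→ p10
  p10 = (b.0 + 0 | 0) | 0 → —b→ p12
  p11 = 0 | a.0 → —a→ p12
  p12 = 0 | 0 → deadlocked
LTS(Q): 13 reachable states
  q0 = b.(a.(b.0 + 0 | 0) | a.a.a.0) + 0 → —b→ q1
  q1 = a.(b.0 + 0 | 0) | a.a.a.0 → —a→ q2, —a→ q3
  q2 = (b.0 + 0 | 0) | a.a.a.0 → —a→ q4, —b→ q5
  q3 = a.(b.0 + 0 | 0) | a.a.0 → —a→ q4, —a→ q6
  q4 = (b.0 + 0 | 0) | a.a.0 → —a→ q7, —b→ q8
  q5 = 0 | a.a.a.0 → —a→ q8
  q6 = a.(b.0 + 0 | 0) | a.0 → —a→ q7, —a→ q9
  q7 = (b.0 + 0 | 0) | a.0 → —a→ q10, —b→ q11
  q8 = 0 | a.a.0 → —a→ q11
  q9 = a.(b.0 + 0 | 0) | 0 → —a→ q10
  q10 = (b.0 + 0 | 0) | 0 → —b→ q12
  q11 = 0 | a.0 → —a→ q12
  q12 = 0 | 0 → deadlocked
Partition-refinement fixed point:
  B0 = {p0, q0}
  B1 = {p1, q1}
  B2 = {p3, q3}
  B3 = {p4, q4}
  B4 = {p8, q8}
  B5 = {p11, q11}
  B6 = {p12, q12}
  B7 = {p7, q7}
  B8 = {p10, q10}
  B9 = {p6, q6}
  B10 = {p9, q9}
  B11 = {p2, q2}
  B12 = {p5, q5}
p0 ∈ B0, q0 ∈ B0 → same block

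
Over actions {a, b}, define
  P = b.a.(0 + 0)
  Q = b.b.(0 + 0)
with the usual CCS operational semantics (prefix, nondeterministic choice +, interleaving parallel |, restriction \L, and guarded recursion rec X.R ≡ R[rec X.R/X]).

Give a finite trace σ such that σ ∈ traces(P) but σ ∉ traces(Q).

P's transition system — 3 states:
  m0 = b.a.(0 + 0) → ··b··> m1
  m1 = a.(0 + 0) → ··a··> m2
  m2 = 0 + 0 → (no moves)
Q's transition system — 3 states:
  n0 = b.b.(0 + 0) → ··b··> n1
  n1 = b.(0 + 0) → ··b··> n2
  n2 = 0 + 0 → (no moves)
Trace ⟨ba⟩ through P, begin at {m0}:
  step 1 (b): {m1}
  step 2 (a): {m2}
  P completes σ.
Trace ⟨ba⟩ through Q, begin at {n0}:
  step 1 (b): {n1}
  step 2 (a): ∅  — Q cannot continue

ba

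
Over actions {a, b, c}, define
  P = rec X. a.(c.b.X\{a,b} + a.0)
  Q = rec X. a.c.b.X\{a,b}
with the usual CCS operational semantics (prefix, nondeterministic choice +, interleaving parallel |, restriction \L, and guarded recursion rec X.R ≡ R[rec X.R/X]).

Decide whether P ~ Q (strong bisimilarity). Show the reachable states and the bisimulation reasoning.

Reachable graph of P (5 states):
  m0 = rec X. a.(c.b.X\{a,b} + a.0) → ··a··> m1
  m1 = c.b.(rec X. a.(c.b.X\{a,b} + a.0))\{a,b} + a.0 → ··a··> m2, ··c··> m3
  m2 = 0 → (no moves)
  m3 = b.(rec X. a.(c.b.X\{a,b} + a.0))\{a,b} → ··b··> m4
  m4 = (rec X. a.(c.b.X\{a,b} + a.0))\{a,b} → (no moves)
Reachable graph of Q (4 states):
  n0 = rec X. a.c.b.X\{a,b} → ··a··> n1
  n1 = c.b.(rec X. a.c.b.X\{a,b})\{a,b} → ··c··> n2
  n2 = b.(rec X. a.c.b.X\{a,b})\{a,b} → ··b··> n3
  n3 = (rec X. a.c.b.X\{a,b})\{a,b} → (no moves)
Bisimilarity quotient blocks:
  B0 = {m0}
  B1 = {m1}
  B2 = {m3, n2}
  B3 = {m2, m4, n3}
  B4 = {n0}
  B5 = {n1}
m0 ∈ B0, n0 ∈ B4 → different blocks

P ≁ Q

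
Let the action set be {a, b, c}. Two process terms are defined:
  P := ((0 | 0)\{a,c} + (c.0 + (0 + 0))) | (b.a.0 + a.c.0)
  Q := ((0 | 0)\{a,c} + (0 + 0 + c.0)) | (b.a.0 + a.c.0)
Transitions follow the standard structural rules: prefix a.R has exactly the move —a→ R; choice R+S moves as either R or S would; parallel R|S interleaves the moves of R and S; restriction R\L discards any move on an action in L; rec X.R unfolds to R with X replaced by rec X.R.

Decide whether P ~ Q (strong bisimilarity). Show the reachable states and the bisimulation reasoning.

P ~ Q

P's transition system — 8 states:
  u0 = ((0 | 0)\{a,c} + (c.0 + (0 + 0))) | (b.a.0 + a.c.0) has moves -a-> u1, -b-> u2, -c-> u3
  u1 = ((0 | 0)\{a,c} + (c.0 + (0 + 0))) | c.0 has moves -c-> u4, -c-> u5
  u2 = ((0 | 0)\{a,c} + (c.0 + (0 + 0))) | a.0 has moves -a-> u4, -c-> u6
  u3 = 0 | (b.a.0 + a.c.0) has moves -a-> u5, -b-> u6
  u4 = ((0 | 0)\{a,c} + (c.0 + (0 + 0))) | 0 has moves -c-> u7
  u5 = 0 | c.0 has moves -c-> u7
  u6 = 0 | a.0 has moves -a-> u7
  u7 = 0 | 0 has moves (no moves)
Q's transition system — 8 states:
  v0 = ((0 | 0)\{a,c} + (0 + 0 + c.0)) | (b.a.0 + a.c.0) has moves -a-> v1, -b-> v2, -c-> v3
  v1 = ((0 | 0)\{a,c} + (0 + 0 + c.0)) | c.0 has moves -c-> v4, -c-> v5
  v2 = ((0 | 0)\{a,c} + (0 + 0 + c.0)) | a.0 has moves -a-> v4, -c-> v6
  v3 = 0 | (b.a.0 + a.c.0) has moves -a-> v5, -b-> v6
  v4 = ((0 | 0)\{a,c} + (0 + 0 + c.0)) | 0 has moves -c-> v7
  v5 = 0 | c.0 has moves -c-> v7
  v6 = 0 | a.0 has moves -a-> v7
  v7 = 0 | 0 has moves (no moves)
Coarsest stable partition (strong bisimilarity classes):
  B0 = {u0, v0}
  B1 = {u3, v3}
  B2 = {u6, v6}
  B3 = {u7, v7}
  B4 = {u4, u5, v4, v5}
  B5 = {u2, v2}
  B6 = {u1, v1}
u0 ∈ B0, v0 ∈ B0 → same block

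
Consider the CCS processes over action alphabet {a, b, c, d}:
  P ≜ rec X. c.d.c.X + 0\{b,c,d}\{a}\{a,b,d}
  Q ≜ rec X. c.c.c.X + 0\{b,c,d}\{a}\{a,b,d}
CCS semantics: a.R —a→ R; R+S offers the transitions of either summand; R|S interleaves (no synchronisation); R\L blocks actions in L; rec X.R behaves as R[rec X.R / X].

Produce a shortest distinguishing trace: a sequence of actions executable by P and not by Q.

cd

LTS(P): 3 reachable states
  s0 = rec X. c.d.c.X + 0\{b,c,d}\{a}\{a,b,d} :: =c=> s1
  s1 = d.c.(rec X. c.d.c.X + 0\{b,c,d}\{a}\{a,b,d}) :: =d=> s2
  s2 = c.(rec X. c.d.c.X + 0\{b,c,d}\{a}\{a,b,d}) :: =c=> s0
LTS(Q): 3 reachable states
  t0 = rec X. c.c.c.X + 0\{b,c,d}\{a}\{a,b,d} :: =c=> t1
  t1 = c.c.(rec X. c.c.c.X + 0\{b,c,d}\{a}\{a,b,d}) :: =c=> t2
  t2 = c.(rec X. c.c.c.X + 0\{b,c,d}\{a}\{a,b,d}) :: =c=> t0
Trace ⟨cd⟩ through P, begin at {s0}:
  step 1 (c): {s1}
  step 2 (d): {s2}
  — P admits the full trace.
Trace ⟨cd⟩ through Q, begin at {t0}:
  step 1 (c): {t1}
  step 2 (d): no successor for Q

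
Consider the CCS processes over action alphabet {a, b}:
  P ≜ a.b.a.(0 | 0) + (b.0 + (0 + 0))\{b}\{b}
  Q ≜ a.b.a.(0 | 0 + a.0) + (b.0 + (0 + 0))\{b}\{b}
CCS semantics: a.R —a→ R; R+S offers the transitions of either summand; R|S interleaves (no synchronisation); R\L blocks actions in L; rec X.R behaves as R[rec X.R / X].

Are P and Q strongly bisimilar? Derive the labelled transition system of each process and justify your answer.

Reachable graph of P (4 states):
  u0 = a.b.a.(0 | 0) + (b.0 + (0 + 0))\{b}\{b} | —a→ u1
  u1 = b.a.(0 | 0) | —b→ u2
  u2 = a.(0 | 0) | —a→ u3
  u3 = 0 | 0 | stopped
Reachable graph of Q (5 states):
  v0 = a.b.a.(0 | 0 + a.0) + (b.0 + (0 + 0))\{b}\{b} | —a→ v1
  v1 = b.a.(0 | 0 + a.0) | —b→ v2
  v2 = a.(0 | 0 + a.0) | —a→ v3
  v3 = 0 | 0 + a.0 | —a→ v4
  v4 = 0 | stopped
Bisimilarity quotient blocks:
  B0 = {u0}
  B1 = {u1}
  B2 = {u2, v3}
  B3 = {u3, v4}
  B4 = {v0}
  B5 = {v1}
  B6 = {v2}
u0 ∈ B0, v0 ∈ B4 → different blocks

P ≁ Q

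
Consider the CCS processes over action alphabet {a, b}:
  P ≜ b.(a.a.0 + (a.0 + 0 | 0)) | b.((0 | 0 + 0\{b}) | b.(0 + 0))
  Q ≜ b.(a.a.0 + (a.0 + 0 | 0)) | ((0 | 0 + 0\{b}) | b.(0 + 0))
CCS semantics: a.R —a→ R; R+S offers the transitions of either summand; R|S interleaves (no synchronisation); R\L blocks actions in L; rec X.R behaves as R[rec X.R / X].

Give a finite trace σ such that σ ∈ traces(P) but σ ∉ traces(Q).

bbb

Reachable graph of P (12 states):
  u0 = b.(a.a.0 + (a.0 + 0 | 0)) | b.((0 | 0 + 0\{b}) | b.(0 + 0)) ⊢ ··b··> u1, ··b··> u2
  u1 = (a.a.0 + (a.0 + 0 | 0)) | b.((0 | 0 + 0\{b}) | b.(0 + 0)) ⊢ ··a··> u3, ··a··> u4, ··b··> u5
  u2 = b.(a.a.0 + (a.0 + 0 | 0)) | ((0 | 0 + 0\{b}) | b.(0 + 0)) ⊢ ··b··> u5, ··b··> u6
  u3 = 0 | b.((0 | 0 + 0\{b}) | b.(0 + 0)) ⊢ ··b··> u7
  u4 = a.0 | b.((0 | 0 + 0\{b}) | b.(0 + 0)) ⊢ ··a··> u3, ··b··> u8
  u5 = (a.a.0 + (a.0 + 0 | 0)) | ((0 | 0 + 0\{b}) | b.(0 + 0)) ⊢ ··a··> u7, ··a··> u8, ··b··> u9
  u6 = b.(a.a.0 + (a.0 + 0 | 0)) | ((0 | 0 + 0\{b}) | (0 + 0)) ⊢ ··b··> u9
  u7 = 0 | ((0 | 0 + 0\{b}) | b.(0 + 0)) ⊢ ··b··> u10
  u8 = a.0 | ((0 | 0 + 0\{b}) | b.(0 + 0)) ⊢ ··a··> u7, ··b··> u11
  u9 = (a.a.0 + (a.0 + 0 | 0)) | ((0 | 0 + 0\{b}) | (0 + 0)) ⊢ ··a··> u10, ··a··> u11
  u10 = 0 | ((0 | 0 + 0\{b}) | (0 + 0)) ⊢ ∅
  u11 = a.0 | ((0 | 0 + 0\{b}) | (0 + 0)) ⊢ ··a··> u10
Reachable graph of Q (8 states):
  v0 = b.(a.a.0 + (a.0 + 0 | 0)) | ((0 | 0 + 0\{b}) | b.(0 + 0)) ⊢ ··b··> v1, ··b··> v2
  v1 = (a.a.0 + (a.0 + 0 | 0)) | ((0 | 0 + 0\{b}) | b.(0 + 0)) ⊢ ··a··> v3, ··a··> v4, ··b··> v5
  v2 = b.(a.a.0 + (a.0 + 0 | 0)) | ((0 | 0 + 0\{b}) | (0 + 0)) ⊢ ··b··> v5
  v3 = 0 | ((0 | 0 + 0\{b}) | b.(0 + 0)) ⊢ ··b··> v6
  v4 = a.0 | ((0 | 0 + 0\{b}) | b.(0 + 0)) ⊢ ··a··> v3, ··b··> v7
  v5 = (a.a.0 + (a.0 + 0 | 0)) | ((0 | 0 + 0\{b}) | (0 + 0)) ⊢ ··a··> v6, ··a··> v7
  v6 = 0 | ((0 | 0 + 0\{b}) | (0 + 0)) ⊢ ∅
  v7 = a.0 | ((0 | 0 + 0\{b}) | (0 + 0)) ⊢ ··a··> v6
Executing bbb from P (initial set {u0}):
  [1] b ⇒ {u1, u2}
  [2] b ⇒ {u5, u6}
  [3] b ⇒ {u9}
  ✓ P
Executing bbb from Q (initial set {v0}):
  [1] b ⇒ {v1, v2}
  [2] b ⇒ {v5}
  [3] b ⇒ ∅  — Q cannot continue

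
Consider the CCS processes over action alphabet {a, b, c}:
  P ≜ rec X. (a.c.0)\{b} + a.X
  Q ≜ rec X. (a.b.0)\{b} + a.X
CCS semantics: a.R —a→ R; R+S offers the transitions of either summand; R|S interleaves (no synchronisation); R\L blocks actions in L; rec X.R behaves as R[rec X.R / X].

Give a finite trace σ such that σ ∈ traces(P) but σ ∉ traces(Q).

ac

Reachable graph of P (3 states):
  p0 = rec X. (a.c.0)\{b} + a.X :: —a→ p0, —a→ p1
  p1 = (c.0)\{b} :: —c→ p2
  p2 = 0\{b} :: deadlocked
Reachable graph of Q (2 states):
  q0 = rec X. (a.b.0)\{b} + a.X :: —a→ q0, —a→ q1
  q1 = (b.0)\{b} :: deadlocked
Run σ = ⟨ac⟩ on P: start {p0}
  after a @ step 1: {p0, p1}
  after c @ step 2: {p2}
  ✓ P
Run σ = ⟨ac⟩ on Q: start {q0}
  after a @ step 1: {q0, q1}
  after c @ step 2: no successor for Q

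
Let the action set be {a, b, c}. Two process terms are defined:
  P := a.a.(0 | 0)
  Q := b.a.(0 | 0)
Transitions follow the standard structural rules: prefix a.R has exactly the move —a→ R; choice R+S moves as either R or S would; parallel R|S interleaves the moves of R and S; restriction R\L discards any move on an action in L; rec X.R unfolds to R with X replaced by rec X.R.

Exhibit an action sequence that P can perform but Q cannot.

P's transition system — 3 states:
  s0 = a.a.(0 | 0) | -a-> s1
  s1 = a.(0 | 0) | -a-> s2
  s2 = 0 | 0 | ·
Q's transition system — 3 states:
  t0 = b.a.(0 | 0) | -b-> t1
  t1 = a.(0 | 0) | -a-> t2
  t2 = 0 | 0 | ·
Trace ⟨a⟩ through P, begin at {s0}:
  after a @ step 1: {s1}
  P completes σ.
Trace ⟨a⟩ through Q, begin at {t0}:
  after a @ step 1: ∅  — Q cannot continue

a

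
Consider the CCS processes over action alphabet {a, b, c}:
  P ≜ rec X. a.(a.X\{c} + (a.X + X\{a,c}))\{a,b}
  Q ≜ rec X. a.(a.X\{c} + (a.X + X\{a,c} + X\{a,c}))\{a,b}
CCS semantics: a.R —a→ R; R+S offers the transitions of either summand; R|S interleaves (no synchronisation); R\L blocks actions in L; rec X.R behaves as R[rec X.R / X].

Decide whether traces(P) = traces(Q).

Reachable graph of P (2 states):
  p0 = rec X. a.(a.X\{c} + (a.X + X\{a,c}))\{a,b} | =a=> p1
  p1 = (a.(rec X. a.(a.X\{c} + (a.X + X\{a,c}))\{a,b})\{c} + (a.(rec X. a.(a.X\{c} + (a.X + X\{a,c}))\{a,b}) + (rec X. a.(a.X\{c} + (a.X + X\{a,c}))\{a,b})\{a,c}))\{a,b} | deadlocked
Reachable graph of Q (2 states):
  q0 = rec X. a.(a.X\{c} + (a.X + X\{a,c} + X\{a,c}))\{a,b} | =a=> q1
  q1 = (a.(rec X. a.(a.X\{c} + (a.X + X\{a,c} + X\{a,c}))\{a,b})\{c} + (a.(rec X. a.(a.X\{c} + (a.X + X\{a,c} + X\{a,c}))\{a,b}) + (rec X. a.(a.X\{c} + (a.X + X\{a,c} + X\{a,c}))\{a,b})\{a,c} + (rec X. a.(a.X\{c} + (a.X + X\{a,c} + X\{a,c}))\{a,b})\{a,c}))\{a,b} | deadlocked
Partition-refinement fixed point:
  B0 = {p0, q0}
  B1 = {p1, q1}
p0 ∈ B0, q0 ∈ B0 → same block
Bisimilar ⇒ trace-equivalent.

traces(P) = traces(Q)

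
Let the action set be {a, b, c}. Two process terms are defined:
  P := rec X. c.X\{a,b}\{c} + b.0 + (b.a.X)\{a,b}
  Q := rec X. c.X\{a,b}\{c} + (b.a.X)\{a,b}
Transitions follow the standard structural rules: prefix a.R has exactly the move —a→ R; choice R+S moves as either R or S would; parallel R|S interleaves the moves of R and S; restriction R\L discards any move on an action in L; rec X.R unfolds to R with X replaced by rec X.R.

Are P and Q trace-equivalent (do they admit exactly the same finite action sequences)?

traces(P) ≠ traces(Q) — witness ⟨b⟩

Reachable graph of P (3 states):
  s0 = rec X. c.X\{a,b}\{c} + b.0 + (b.a.X)\{a,b} ⊢ -b-> s1, -c-> s2
  s1 = 0 ⊢ ∅
  s2 = (rec X. c.X\{a,b}\{c} + b.0 + (b.a.X)\{a,b})\{a,b}\{c} ⊢ ∅
Reachable graph of Q (2 states):
  t0 = rec X. c.X\{a,b}\{c} + (b.a.X)\{a,b} ⊢ -c-> t1
  t1 = (rec X. c.X\{a,b}\{c} + (b.a.X)\{a,b})\{a,b}\{c} ⊢ ∅
Run σ = ⟨b⟩ on P: start {s0}
  [1] b ⇒ {s1}
  P completes σ.
Run σ = ⟨b⟩ on Q: start {t0}
  [1] b ⇒ ∅ (Q stuck)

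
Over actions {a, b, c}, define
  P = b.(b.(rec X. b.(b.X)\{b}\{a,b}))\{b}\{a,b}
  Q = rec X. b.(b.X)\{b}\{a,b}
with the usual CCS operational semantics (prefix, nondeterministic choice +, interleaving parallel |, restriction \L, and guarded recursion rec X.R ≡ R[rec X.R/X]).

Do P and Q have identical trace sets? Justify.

Reachable graph of P (2 states):
  m0 = b.(b.(rec X. b.(b.X)\{b}\{a,b}))\{b}\{a,b} ⊢ —b→ m1
  m1 = (b.(rec X. b.(b.X)\{b}\{a,b}))\{b}\{a,b} ⊢ (no moves)
Reachable graph of Q (2 states):
  n0 = rec X. b.(b.X)\{b}\{a,b} ⊢ —b→ n1
  n1 = (b.(rec X. b.(b.X)\{b}\{a,b}))\{b}\{a,b} ⊢ (no moves)
Bisimilarity quotient blocks:
  B0 = {m0, n0}
  B1 = {m1, n1}
m0 ∈ B0, n0 ∈ B0 → same block
Bisimilar ⇒ trace-equivalent.

trace-equivalent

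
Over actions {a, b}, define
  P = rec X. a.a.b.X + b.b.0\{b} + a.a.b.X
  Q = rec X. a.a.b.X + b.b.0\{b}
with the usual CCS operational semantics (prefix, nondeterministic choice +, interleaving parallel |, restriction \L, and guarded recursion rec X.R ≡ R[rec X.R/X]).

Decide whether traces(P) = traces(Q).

YES

Reachable graph of P (5 states):
  u0 = rec X. a.a.b.X + b.b.0\{b} + a.a.b.X :: —a→ u1, —b→ u2
  u1 = a.b.(rec X. a.a.b.X + b.b.0\{b} + a.a.b.X) :: —a→ u3
  u2 = b.0\{b} :: —b→ u4
  u3 = b.(rec X. a.a.b.X + b.b.0\{b} + a.a.b.X) :: —b→ u0
  u4 = 0\{b} :: deadlocked
Reachable graph of Q (5 states):
  v0 = rec X. a.a.b.X + b.b.0\{b} :: —a→ v1, —b→ v2
  v1 = a.b.(rec X. a.a.b.X + b.b.0\{b}) :: —a→ v3
  v2 = b.0\{b} :: —b→ v4
  v3 = b.(rec X. a.a.b.X + b.b.0\{b}) :: —b→ v0
  v4 = 0\{b} :: deadlocked
Partition-refinement fixed point:
  B0 = {u0, v0}
  B1 = {u1, v1}
  B2 = {u3, v3}
  B3 = {u2, v2}
  B4 = {u4, v4}
u0 ∈ B0, v0 ∈ B0 → same block
Bisimilar ⇒ trace-equivalent.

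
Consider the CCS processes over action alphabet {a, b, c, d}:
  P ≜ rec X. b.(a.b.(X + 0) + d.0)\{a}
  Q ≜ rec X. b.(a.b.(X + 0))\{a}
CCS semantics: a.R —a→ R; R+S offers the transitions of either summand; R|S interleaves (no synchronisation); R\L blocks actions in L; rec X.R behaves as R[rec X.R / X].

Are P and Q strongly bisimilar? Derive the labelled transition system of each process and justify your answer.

P ≁ Q

Reachable graph of P (3 states):
  s0 = rec X. b.(a.b.(X + 0) + d.0)\{a} → —b→ s1
  s1 = (a.b.((rec X. b.(a.b.(X + 0) + d.0)\{a}) + 0) + d.0)\{a} → —d→ s2
  s2 = 0\{a} → deadlocked
Reachable graph of Q (2 states):
  t0 = rec X. b.(a.b.(X + 0))\{a} → —b→ t1
  t1 = (a.b.((rec X. b.(a.b.(X + 0))\{a}) + 0))\{a} → deadlocked
Bisimilarity quotient blocks:
  B0 = {s0}
  B1 = {s1}
  B2 = {s2, t1}
  B3 = {t0}
s0 ∈ B0, t0 ∈ B3 → different blocks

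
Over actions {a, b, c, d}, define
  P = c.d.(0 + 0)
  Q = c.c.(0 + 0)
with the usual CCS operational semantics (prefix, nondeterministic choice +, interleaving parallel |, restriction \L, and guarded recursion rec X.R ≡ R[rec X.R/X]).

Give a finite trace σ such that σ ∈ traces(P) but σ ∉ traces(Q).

cd

LTS(P): 3 reachable states
  p0 = c.d.(0 + 0) ⊢ —c→ p1
  p1 = d.(0 + 0) ⊢ —d→ p2
  p2 = 0 + 0 ⊢ (no moves)
LTS(Q): 3 reachable states
  q0 = c.c.(0 + 0) ⊢ —c→ q1
  q1 = c.(0 + 0) ⊢ —c→ q2
  q2 = 0 + 0 ⊢ (no moves)
Run σ = ⟨cd⟩ on P: start {p0}
  [1] c ⇒ {p1}
  [2] d ⇒ {p2}
  — P admits the full trace.
Run σ = ⟨cd⟩ on Q: start {q0}
  [1] c ⇒ {q1}
  [2] d ⇒ no successor for Q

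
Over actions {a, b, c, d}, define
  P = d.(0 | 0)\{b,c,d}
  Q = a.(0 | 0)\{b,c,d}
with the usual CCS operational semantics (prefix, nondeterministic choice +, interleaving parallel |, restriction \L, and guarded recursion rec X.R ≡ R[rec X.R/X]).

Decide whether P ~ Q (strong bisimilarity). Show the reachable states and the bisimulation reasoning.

P ≁ Q

LTS(P): 2 reachable states
  m0 = d.(0 | 0)\{b,c,d} ⊢ —d→ m1
  m1 = (0 | 0)\{b,c,d} ⊢ ∅
LTS(Q): 2 reachable states
  n0 = a.(0 | 0)\{b,c,d} ⊢ —a→ n1
  n1 = (0 | 0)\{b,c,d} ⊢ ∅
Coarsest stable partition (strong bisimilarity classes):
  B0 = {m0}
  B1 = {m1, n1}
  B2 = {n0}
m0 ∈ B0, n0 ∈ B2 → different blocks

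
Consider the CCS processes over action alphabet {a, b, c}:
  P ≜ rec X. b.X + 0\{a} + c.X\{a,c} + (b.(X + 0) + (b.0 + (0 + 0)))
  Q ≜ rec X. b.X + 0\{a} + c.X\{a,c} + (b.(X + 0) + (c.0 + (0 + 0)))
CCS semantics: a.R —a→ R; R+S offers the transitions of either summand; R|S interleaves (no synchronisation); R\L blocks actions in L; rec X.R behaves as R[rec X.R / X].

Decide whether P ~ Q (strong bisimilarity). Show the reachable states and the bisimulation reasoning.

not bisimilar

LTS(P): 6 reachable states
  s0 = rec X. b.X + 0\{a} + c.X\{a,c} + (b.(X + 0) + (b.0 + (0 + 0))) has moves --b--▸ s0, --b--▸ s1, --b--▸ s2, --c--▸ s3
  s1 = (rec X. b.X + 0\{a} + c.X\{a,c} + (b.(X + 0) + (b.0 + (0 + 0)))) + 0 has moves --b--▸ s0, --b--▸ s1, --b--▸ s2, --c--▸ s3
  s2 = 0 has moves ∅
  s3 = (rec X. b.X + 0\{a} + c.X\{a,c} + (b.(X + 0) + (b.0 + (0 + 0))))\{a,c} has moves --b--▸ s3, --b--▸ s4, --b--▸ s5
  s4 = ((rec X. b.X + 0\{a} + c.X\{a,c} + (b.(X + 0) + (b.0 + (0 + 0)))) + 0)\{a,c} has moves --b--▸ s3, --b--▸ s4, --b--▸ s5
  s5 = 0\{a,c} has moves ∅
LTS(Q): 5 reachable states
  t0 = rec X. b.X + 0\{a} + c.X\{a,c} + (b.(X + 0) + (c.0 + (0 + 0))) has moves --b--▸ t0, --b--▸ t1, --c--▸ t2, --c--▸ t3
  t1 = (rec X. b.X + 0\{a} + c.X\{a,c} + (b.(X + 0) + (c.0 + (0 + 0)))) + 0 has moves --b--▸ t0, --b--▸ t1, --c--▸ t2, --c--▸ t3
  t2 = (rec X. b.X + 0\{a} + c.X\{a,c} + (b.(X + 0) + (c.0 + (0 + 0))))\{a,c} has moves --b--▸ t2, --b--▸ t4
  t3 = 0 has moves ∅
  t4 = ((rec X. b.X + 0\{a} + c.X\{a,c} + (b.(X + 0) + (c.0 + (0 + 0)))) + 0)\{a,c} has moves --b--▸ t2, --b--▸ t4
Bisimilarity quotient blocks:
  B0 = {s0, s1}
  B1 = {s3, s4}
  B2 = {s2, s5, t3}
  B3 = {t0, t1}
  B4 = {t2, t4}
s0 ∈ B0, t0 ∈ B3 → different blocks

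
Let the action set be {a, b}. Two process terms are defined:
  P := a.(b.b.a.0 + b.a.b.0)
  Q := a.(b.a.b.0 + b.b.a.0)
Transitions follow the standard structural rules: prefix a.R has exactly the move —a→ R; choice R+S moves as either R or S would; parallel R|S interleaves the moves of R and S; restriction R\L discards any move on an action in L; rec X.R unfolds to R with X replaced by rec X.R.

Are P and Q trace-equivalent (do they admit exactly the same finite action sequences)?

YES

Reachable graph of P (7 states):
  s0 = a.(b.b.a.0 + b.a.b.0) | —a→ s1
  s1 = b.b.a.0 + b.a.b.0 | —b→ s2, —b→ s3
  s2 = a.b.0 | —a→ s4
  s3 = b.a.0 | —b→ s5
  s4 = b.0 | —b→ s6
  s5 = a.0 | —a→ s6
  s6 = 0 | ∅
Reachable graph of Q (7 states):
  t0 = a.(b.a.b.0 + b.b.a.0) | —a→ t1
  t1 = b.a.b.0 + b.b.a.0 | —b→ t2, —b→ t3
  t2 = a.b.0 | —a→ t4
  t3 = b.a.0 | —b→ t5
  t4 = b.0 | —b→ t6
  t5 = a.0 | —a→ t6
  t6 = 0 | ∅
Coarsest stable partition (strong bisimilarity classes):
  B0 = {s0, t0}
  B1 = {s1, t1}
  B2 = {s3, t3}
  B3 = {s5, t5}
  B4 = {s6, t6}
  B5 = {s2, t2}
  B6 = {s4, t4}
s0 ∈ B0, t0 ∈ B0 → same block
Bisimilar ⇒ trace-equivalent.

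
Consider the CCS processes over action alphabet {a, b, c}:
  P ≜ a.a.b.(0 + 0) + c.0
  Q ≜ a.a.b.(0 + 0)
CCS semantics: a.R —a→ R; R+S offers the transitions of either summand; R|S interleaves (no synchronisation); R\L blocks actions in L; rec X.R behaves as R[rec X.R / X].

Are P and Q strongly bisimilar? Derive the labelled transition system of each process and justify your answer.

LTS(P): 5 reachable states
  u0 = a.a.b.(0 + 0) + c.0 has moves ··a··> u1, ··c··> u2
  u1 = a.b.(0 + 0) has moves ··a··> u3
  u2 = 0 has moves ∅
  u3 = b.(0 + 0) has moves ··b··> u4
  u4 = 0 + 0 has moves ∅
LTS(Q): 4 reachable states
  v0 = a.a.b.(0 + 0) has moves ··a··> v1
  v1 = a.b.(0 + 0) has moves ··a··> v2
  v2 = b.(0 + 0) has moves ··b··> v3
  v3 = 0 + 0 has moves ∅
Coarsest stable partition (strong bisimilarity classes):
  B0 = {u0}
  B1 = {u1, v1}
  B2 = {u3, v2}
  B3 = {u2, u4, v3}
  B4 = {v0}
u0 ∈ B0, v0 ∈ B4 → different blocks

not bisimilar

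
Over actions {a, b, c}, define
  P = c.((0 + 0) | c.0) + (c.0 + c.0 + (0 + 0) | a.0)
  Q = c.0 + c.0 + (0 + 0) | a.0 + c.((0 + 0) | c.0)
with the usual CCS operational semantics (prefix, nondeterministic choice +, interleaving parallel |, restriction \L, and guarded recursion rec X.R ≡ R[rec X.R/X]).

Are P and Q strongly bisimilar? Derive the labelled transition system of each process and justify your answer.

P ~ Q

Reachable graph of P (4 states):
  m0 = c.((0 + 0) | c.0) + (c.0 + c.0 + (0 + 0) | a.0) :: ··a··> m1, ··c··> m2, ··c··> m3
  m1 = (0 + 0) | 0 :: deadlocked
  m2 = (0 + 0) | c.0 :: ··c··> m1
  m3 = 0 :: deadlocked
Reachable graph of Q (4 states):
  n0 = c.0 + c.0 + (0 + 0) | a.0 + c.((0 + 0) | c.0) :: ··a··> n1, ··c··> n2, ··c··> n3
  n1 = (0 + 0) | 0 :: deadlocked
  n2 = (0 + 0) | c.0 :: ··c··> n1
  n3 = 0 :: deadlocked
Partition-refinement fixed point:
  B0 = {m0, n0}
  B1 = {m1, m3, n1, n3}
  B2 = {m2, n2}
m0 ∈ B0, n0 ∈ B0 → same block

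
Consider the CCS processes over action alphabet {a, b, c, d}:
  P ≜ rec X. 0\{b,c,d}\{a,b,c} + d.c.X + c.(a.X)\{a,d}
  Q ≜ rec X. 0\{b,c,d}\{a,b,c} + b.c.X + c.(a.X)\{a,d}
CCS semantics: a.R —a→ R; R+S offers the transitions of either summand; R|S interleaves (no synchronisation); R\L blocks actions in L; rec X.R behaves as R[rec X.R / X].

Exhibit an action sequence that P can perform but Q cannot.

LTS(P): 3 reachable states
  m0 = rec X. 0\{b,c,d}\{a,b,c} + d.c.X + c.(a.X)\{a,d} → --c--▸ m1, --d--▸ m2
  m1 = (a.(rec X. 0\{b,c,d}\{a,b,c} + d.c.X + c.(a.X)\{a,d}))\{a,d} → (no moves)
  m2 = c.(rec X. 0\{b,c,d}\{a,b,c} + d.c.X + c.(a.X)\{a,d}) → --c--▸ m0
LTS(Q): 3 reachable states
  n0 = rec X. 0\{b,c,d}\{a,b,c} + b.c.X + c.(a.X)\{a,d} → --b--▸ n1, --c--▸ n2
  n1 = c.(rec X. 0\{b,c,d}\{a,b,c} + b.c.X + c.(a.X)\{a,d}) → --c--▸ n0
  n2 = (a.(rec X. 0\{b,c,d}\{a,b,c} + b.c.X + c.(a.X)\{a,d}))\{a,d} → (no moves)
Run σ = ⟨d⟩ on P: start {m0}
  [1] d ⇒ {m2}
  — P admits the full trace.
Run σ = ⟨d⟩ on Q: start {n0}
  [1] d ⇒ no successor for Q

d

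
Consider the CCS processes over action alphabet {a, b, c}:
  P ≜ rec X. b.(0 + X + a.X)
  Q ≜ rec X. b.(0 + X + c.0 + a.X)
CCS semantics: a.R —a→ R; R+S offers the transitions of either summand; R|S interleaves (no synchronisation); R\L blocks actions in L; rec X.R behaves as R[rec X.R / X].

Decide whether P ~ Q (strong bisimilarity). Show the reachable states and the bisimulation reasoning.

LTS(P): 2 reachable states
  u0 = rec X. b.(0 + X + a.X) has moves =b=> u1
  u1 = 0 + (rec X. b.(0 + X + a.X)) + a.(rec X. b.(0 + X + a.X)) has moves =a=> u0, =b=> u1
LTS(Q): 3 reachable states
  v0 = rec X. b.(0 + X + c.0 + a.X) has moves =b=> v1
  v1 = 0 + (rec X. b.(0 + X + c.0 + a.X)) + c.0 + a.(rec X. b.(0 + X + c.0 + a.X)) has moves =a=> v0, =b=> v1, =c=> v2
  v2 = 0 has moves deadlocked
Partition-refinement fixed point:
  B0 = {u0}
  B1 = {u1}
  B2 = {v0}
  B3 = {v1}
  B4 = {v2}
u0 ∈ B0, v0 ∈ B2 → different blocks

P ≁ Q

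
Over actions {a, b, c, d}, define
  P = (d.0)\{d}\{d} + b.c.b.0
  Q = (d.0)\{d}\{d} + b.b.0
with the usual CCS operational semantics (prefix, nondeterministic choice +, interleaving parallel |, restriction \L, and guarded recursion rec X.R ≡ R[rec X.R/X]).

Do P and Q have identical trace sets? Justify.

LTS(P): 4 reachable states
  u0 = (d.0)\{d}\{d} + b.c.b.0 → --b--▸ u1
  u1 = c.b.0 → --c--▸ u2
  u2 = b.0 → --b--▸ u3
  u3 = 0 → stopped
LTS(Q): 3 reachable states
  v0 = (d.0)\{d}\{d} + b.b.0 → --b--▸ v1
  v1 = b.0 → --b--▸ v2
  v2 = 0 → stopped
Executing bc from P (initial set {u0}):
  [1] b ⇒ {u1}
  [2] c ⇒ {u2}
  — P admits the full trace.
Executing bc from Q (initial set {v0}):
  [1] b ⇒ {v1}
  [2] c ⇒ ∅ (Q stuck)

traces(P) ≠ traces(Q) — witness ⟨bc⟩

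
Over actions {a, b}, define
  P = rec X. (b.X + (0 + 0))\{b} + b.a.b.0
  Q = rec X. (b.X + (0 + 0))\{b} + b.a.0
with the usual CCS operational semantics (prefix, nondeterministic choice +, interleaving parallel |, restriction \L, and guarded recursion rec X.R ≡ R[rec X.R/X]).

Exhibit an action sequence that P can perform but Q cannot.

Reachable graph of P (4 states):
  s0 = rec X. (b.X + (0 + 0))\{b} + b.a.b.0 | —b→ s1
  s1 = a.b.0 | —a→ s2
  s2 = b.0 | —b→ s3
  s3 = 0 | ·
Reachable graph of Q (3 states):
  t0 = rec X. (b.X + (0 + 0))\{b} + b.a.0 | —b→ t1
  t1 = a.0 | —a→ t2
  t2 = 0 | ·
Run σ = ⟨bab⟩ on P: start {s0}
  [1] b ⇒ {s1}
  [2] a ⇒ {s2}
  [3] b ⇒ {s3}
  — P admits the full trace.
Run σ = ⟨bab⟩ on Q: start {t0}
  [1] b ⇒ {t1}
  [2] a ⇒ {t2}
  [3] b ⇒ no successor for Q

bab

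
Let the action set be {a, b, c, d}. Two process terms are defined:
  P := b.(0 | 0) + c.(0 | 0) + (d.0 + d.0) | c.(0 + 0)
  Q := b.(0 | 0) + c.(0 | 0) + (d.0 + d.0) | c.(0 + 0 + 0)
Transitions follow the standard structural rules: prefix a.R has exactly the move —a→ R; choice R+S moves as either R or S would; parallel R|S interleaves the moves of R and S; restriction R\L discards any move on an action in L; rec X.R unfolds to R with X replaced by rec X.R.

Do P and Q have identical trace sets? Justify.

traces(P) = traces(Q)

Reachable graph of P (5 states):
  p0 = b.(0 | 0) + c.(0 | 0) + (d.0 + d.0) | c.(0 + 0) :: ··b··> p1, ··c··> p1, ··c··> p2, ··d··> p3
  p1 = 0 | 0 :: deadlocked
  p2 = (d.0 + d.0) | (0 + 0) :: ··d··> p4
  p3 = 0 | c.(0 + 0) :: ··c··> p4
  p4 = 0 | (0 + 0) :: deadlocked
Reachable graph of Q (5 states):
  q0 = b.(0 | 0) + c.(0 | 0) + (d.0 + d.0) | c.(0 + 0 + 0) :: ··b··> q1, ··c··> q1, ··c··> q2, ··d··> q3
  q1 = 0 | 0 :: deadlocked
  q2 = (d.0 + d.0) | (0 + 0 + 0) :: ··d··> q4
  q3 = 0 | c.(0 + 0 + 0) :: ··c··> q4
  q4 = 0 | (0 + 0 + 0) :: deadlocked
Coarsest stable partition (strong bisimilarity classes):
  B0 = {p0, q0}
  B1 = {p2, q2}
  B2 = {p1, p4, q1, q4}
  B3 = {p3, q3}
p0 ∈ B0, q0 ∈ B0 → same block
Bisimilar ⇒ trace-equivalent.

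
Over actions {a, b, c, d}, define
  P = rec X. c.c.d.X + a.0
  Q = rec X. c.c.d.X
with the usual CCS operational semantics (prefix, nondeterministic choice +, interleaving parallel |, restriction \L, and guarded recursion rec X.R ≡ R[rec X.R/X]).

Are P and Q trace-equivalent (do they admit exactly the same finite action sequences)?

P's transition system — 4 states:
  u0 = rec X. c.c.d.X + a.0 | ··a··> u1, ··c··> u2
  u1 = 0 | stopped
  u2 = c.d.(rec X. c.c.d.X + a.0) | ··c··> u3
  u3 = d.(rec X. c.c.d.X + a.0) | ··d··> u0
Q's transition system — 3 states:
  v0 = rec X. c.c.d.X | ··c··> v1
  v1 = c.d.(rec X. c.c.d.X) | ··c··> v2
  v2 = d.(rec X. c.c.d.X) | ··d··> v0
Executing a from P (initial set {u0}):
  after a @ step 1: {u1}
  — P admits the full trace.
Executing a from Q (initial set {v0}):
  after a @ step 1: ∅ (Q stuck)

trace-distinct — witness ⟨a⟩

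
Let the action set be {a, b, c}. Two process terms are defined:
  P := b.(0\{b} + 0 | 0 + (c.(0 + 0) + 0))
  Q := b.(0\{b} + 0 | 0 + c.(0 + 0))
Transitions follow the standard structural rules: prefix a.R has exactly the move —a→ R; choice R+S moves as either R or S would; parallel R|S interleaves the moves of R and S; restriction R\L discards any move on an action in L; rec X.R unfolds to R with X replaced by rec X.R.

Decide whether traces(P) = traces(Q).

P's transition system — 3 states:
  m0 = b.(0\{b} + 0 | 0 + (c.(0 + 0) + 0)) ⊢ =b=> m1
  m1 = 0\{b} + 0 | 0 + (c.(0 + 0) + 0) ⊢ =c=> m2
  m2 = 0 + 0 ⊢ stopped
Q's transition system — 3 states:
  n0 = b.(0\{b} + 0 | 0 + c.(0 + 0)) ⊢ =b=> n1
  n1 = 0\{b} + 0 | 0 + c.(0 + 0) ⊢ =c=> n2
  n2 = 0 + 0 ⊢ stopped
Bisimilarity quotient blocks:
  B0 = {m0, n0}
  B1 = {m1, n1}
  B2 = {m2, n2}
m0 ∈ B0, n0 ∈ B0 → same block
Bisimilar ⇒ trace-equivalent.

YES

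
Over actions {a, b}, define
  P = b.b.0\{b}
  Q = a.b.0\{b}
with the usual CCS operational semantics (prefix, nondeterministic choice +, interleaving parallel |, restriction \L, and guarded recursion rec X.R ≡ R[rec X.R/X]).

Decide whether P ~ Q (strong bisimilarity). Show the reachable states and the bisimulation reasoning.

NO

LTS(P): 3 reachable states
  p0 = b.b.0\{b} ⊢ ··b··> p1
  p1 = b.0\{b} ⊢ ··b··> p2
  p2 = 0\{b} ⊢ ·
LTS(Q): 3 reachable states
  q0 = a.b.0\{b} ⊢ ··a··> q1
  q1 = b.0\{b} ⊢ ··b··> q2
  q2 = 0\{b} ⊢ ·
Coarsest stable partition (strong bisimilarity classes):
  B0 = {p0}
  B1 = {p1, q1}
  B2 = {p2, q2}
  B3 = {q0}
p0 ∈ B0, q0 ∈ B3 → different blocks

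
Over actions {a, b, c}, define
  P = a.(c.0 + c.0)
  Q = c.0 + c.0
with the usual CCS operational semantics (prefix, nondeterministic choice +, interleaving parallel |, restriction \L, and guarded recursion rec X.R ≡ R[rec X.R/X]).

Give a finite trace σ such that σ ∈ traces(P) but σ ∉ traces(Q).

a

LTS(P): 3 reachable states
  p0 = a.(c.0 + c.0) has moves =a=> p1
  p1 = c.0 + c.0 has moves =c=> p2
  p2 = 0 has moves ·
LTS(Q): 2 reachable states
  q0 = c.0 + c.0 has moves =c=> q1
  q1 = 0 has moves ·
Trace ⟨a⟩ through P, begin at {p0}:
  after a @ step 1: {p1}
  ✓ P
Trace ⟨a⟩ through Q, begin at {q0}:
  after a @ step 1: ∅ (Q stuck)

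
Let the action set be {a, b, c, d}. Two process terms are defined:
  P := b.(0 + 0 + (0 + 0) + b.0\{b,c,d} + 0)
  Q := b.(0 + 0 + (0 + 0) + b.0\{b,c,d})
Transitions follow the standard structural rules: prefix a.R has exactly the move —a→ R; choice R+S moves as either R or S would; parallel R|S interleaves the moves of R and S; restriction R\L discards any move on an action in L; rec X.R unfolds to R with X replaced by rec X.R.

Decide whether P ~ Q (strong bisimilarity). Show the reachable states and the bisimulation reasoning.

P ~ Q

LTS(P): 3 reachable states
  m0 = b.(0 + 0 + (0 + 0) + b.0\{b,c,d} + 0) | —b→ m1
  m1 = 0 + 0 + (0 + 0) + b.0\{b,c,d} + 0 | —b→ m2
  m2 = 0\{b,c,d} | ∅
LTS(Q): 3 reachable states
  n0 = b.(0 + 0 + (0 + 0) + b.0\{b,c,d}) | —b→ n1
  n1 = 0 + 0 + (0 + 0) + b.0\{b,c,d} | —b→ n2
  n2 = 0\{b,c,d} | ∅
Partition-refinement fixed point:
  B0 = {m0, n0}
  B1 = {m1, n1}
  B2 = {m2, n2}
m0 ∈ B0, n0 ∈ B0 → same block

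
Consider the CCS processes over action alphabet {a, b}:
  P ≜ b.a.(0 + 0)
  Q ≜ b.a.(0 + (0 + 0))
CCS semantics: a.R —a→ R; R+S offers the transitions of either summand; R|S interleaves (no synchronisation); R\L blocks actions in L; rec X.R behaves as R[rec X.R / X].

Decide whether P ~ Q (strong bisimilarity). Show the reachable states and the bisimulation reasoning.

P ~ Q

Reachable graph of P (3 states):
  p0 = b.a.(0 + 0) :: --b--▸ p1
  p1 = a.(0 + 0) :: --a--▸ p2
  p2 = 0 + 0 :: deadlocked
Reachable graph of Q (3 states):
  q0 = b.a.(0 + (0 + 0)) :: --b--▸ q1
  q1 = a.(0 + (0 + 0)) :: --a--▸ q2
  q2 = 0 + (0 + 0) :: deadlocked
Coarsest stable partition (strong bisimilarity classes):
  B0 = {p0, q0}
  B1 = {p1, q1}
  B2 = {p2, q2}
p0 ∈ B0, q0 ∈ B0 → same block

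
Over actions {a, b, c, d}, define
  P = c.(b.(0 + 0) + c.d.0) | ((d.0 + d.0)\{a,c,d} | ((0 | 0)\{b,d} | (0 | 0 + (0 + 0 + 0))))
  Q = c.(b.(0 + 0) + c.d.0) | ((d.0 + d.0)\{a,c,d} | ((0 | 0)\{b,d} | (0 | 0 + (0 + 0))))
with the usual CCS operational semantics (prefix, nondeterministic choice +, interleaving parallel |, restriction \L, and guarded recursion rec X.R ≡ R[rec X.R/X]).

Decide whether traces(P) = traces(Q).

LTS(P): 5 reachable states
  m0 = c.(b.(0 + 0) + c.d.0) | ((d.0 + d.0)\{a,c,d} | ((0 | 0)\{b,d} | (0 | 0 + (0 + 0 + 0)))) ⊢ ··c··> m1
  m1 = (b.(0 + 0) + c.d.0) | ((d.0 + d.0)\{a,c,d} | ((0 | 0)\{b,d} | (0 | 0 + (0 + 0 + 0)))) ⊢ ··b··> m2, ··c··> m3
  m2 = (0 + 0) | ((d.0 + d.0)\{a,c,d} | ((0 | 0)\{b,d} | (0 | 0 + (0 + 0 + 0)))) ⊢ ∅
  m3 = d.0 | ((d.0 + d.0)\{a,c,d} | ((0 | 0)\{b,d} | (0 | 0 + (0 + 0 + 0)))) ⊢ ··d··> m4
  m4 = 0 | ((d.0 + d.0)\{a,c,d} | ((0 | 0)\{b,d} | (0 | 0 + (0 + 0 + 0)))) ⊢ ∅
LTS(Q): 5 reachable states
  n0 = c.(b.(0 + 0) + c.d.0) | ((d.0 + d.0)\{a,c,d} | ((0 | 0)\{b,d} | (0 | 0 + (0 + 0)))) ⊢ ··c··> n1
  n1 = (b.(0 + 0) + c.d.0) | ((d.0 + d.0)\{a,c,d} | ((0 | 0)\{b,d} | (0 | 0 + (0 + 0)))) ⊢ ··b··> n2, ··c··> n3
  n2 = (0 + 0) | ((d.0 + d.0)\{a,c,d} | ((0 | 0)\{b,d} | (0 | 0 + (0 + 0)))) ⊢ ∅
  n3 = d.0 | ((d.0 + d.0)\{a,c,d} | ((0 | 0)\{b,d} | (0 | 0 + (0 + 0)))) ⊢ ··d··> n4
  n4 = 0 | ((d.0 + d.0)\{a,c,d} | ((0 | 0)\{b,d} | (0 | 0 + (0 + 0)))) ⊢ ∅
Bisimilarity quotient blocks:
  B0 = {m0, n0}
  B1 = {m1, n1}
  B2 = {m3, n3}
  B3 = {m2, m4, n2, n4}
m0 ∈ B0, n0 ∈ B0 → same block
Bisimilar ⇒ trace-equivalent.

trace-equivalent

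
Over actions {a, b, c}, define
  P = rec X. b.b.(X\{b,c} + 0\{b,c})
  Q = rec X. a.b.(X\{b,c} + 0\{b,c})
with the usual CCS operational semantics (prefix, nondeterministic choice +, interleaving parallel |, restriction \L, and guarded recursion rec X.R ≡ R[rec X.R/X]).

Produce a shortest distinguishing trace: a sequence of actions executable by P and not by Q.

b

Reachable graph of P (3 states):
  p0 = rec X. b.b.(X\{b,c} + 0\{b,c}) | --b--▸ p1
  p1 = b.((rec X. b.b.(X\{b,c} + 0\{b,c}))\{b,c} + 0\{b,c}) | --b--▸ p2
  p2 = (rec X. b.b.(X\{b,c} + 0\{b,c}))\{b,c} + 0\{b,c} | (no moves)
Reachable graph of Q (4 states):
  q0 = rec X. a.b.(X\{b,c} + 0\{b,c}) | --a--▸ q1
  q1 = b.((rec X. a.b.(X\{b,c} + 0\{b,c}))\{b,c} + 0\{b,c}) | --b--▸ q2
  q2 = (rec X. a.b.(X\{b,c} + 0\{b,c}))\{b,c} + 0\{b,c} | --a--▸ q3
  q3 = (b.((rec X. a.b.(X\{b,c} + 0\{b,c}))\{b,c} + 0\{b,c}))\{b,c} | (no moves)
Run σ = ⟨b⟩ on P: start {p0}
  step 1 (b): {p1}
  P completes σ.
Run σ = ⟨b⟩ on Q: start {q0}
  step 1 (b): ∅  — Q cannot continue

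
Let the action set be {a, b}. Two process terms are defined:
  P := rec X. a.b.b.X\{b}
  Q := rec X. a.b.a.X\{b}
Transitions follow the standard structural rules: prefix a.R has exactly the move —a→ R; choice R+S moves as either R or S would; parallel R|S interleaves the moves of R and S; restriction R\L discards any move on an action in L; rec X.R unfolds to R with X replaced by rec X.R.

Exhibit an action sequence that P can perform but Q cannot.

Reachable graph of P (5 states):
  s0 = rec X. a.b.b.X\{b} has moves -a-> s1
  s1 = b.b.(rec X. a.b.b.X\{b})\{b} has moves -b-> s2
  s2 = b.(rec X. a.b.b.X\{b})\{b} has moves -b-> s3
  s3 = (rec X. a.b.b.X\{b})\{b} has moves -a-> s4
  s4 = (b.b.(rec X. a.b.b.X\{b})\{b})\{b} has moves (no moves)
Reachable graph of Q (5 states):
  t0 = rec X. a.b.a.X\{b} has moves -a-> t1
  t1 = b.a.(rec X. a.b.a.X\{b})\{b} has moves -b-> t2
  t2 = a.(rec X. a.b.a.X\{b})\{b} has moves -a-> t3
  t3 = (rec X. a.b.a.X\{b})\{b} has moves -a-> t4
  t4 = (b.a.(rec X. a.b.a.X\{b})\{b})\{b} has moves (no moves)
Run σ = ⟨abb⟩ on P: start {s0}
  after a @ step 1: {s1}
  after b @ step 2: {s2}
  after b @ step 3: {s3}
  — P admits the full trace.
Run σ = ⟨abb⟩ on Q: start {t0}
  after a @ step 1: {t1}
  after b @ step 2: {t2}
  after b @ step 3: ∅  — Q cannot continue

abb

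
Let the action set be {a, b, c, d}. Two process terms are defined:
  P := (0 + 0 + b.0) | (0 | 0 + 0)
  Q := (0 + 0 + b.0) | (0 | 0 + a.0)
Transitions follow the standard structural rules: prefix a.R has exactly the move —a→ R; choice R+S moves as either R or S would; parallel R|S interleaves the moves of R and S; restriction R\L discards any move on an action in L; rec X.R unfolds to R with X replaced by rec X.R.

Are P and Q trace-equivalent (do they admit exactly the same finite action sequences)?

trace-distinct — witness ⟨a⟩

LTS(P): 2 reachable states
  p0 = (0 + 0 + b.0) | (0 | 0 + 0) has moves —b→ p1
  p1 = 0 | (0 | 0 + 0) has moves ∅
LTS(Q): 4 reachable states
  q0 = (0 + 0 + b.0) | (0 | 0 + a.0) has moves —a→ q1, —b→ q2
  q1 = (0 + 0 + b.0) | 0 has moves —b→ q3
  q2 = 0 | (0 | 0 + a.0) has moves —a→ q3
  q3 = 0 | 0 has moves ∅
Trace ⟨a⟩ through Q, begin at {q0}:
  [1] a ⇒ {q1}
  Q completes σ.
Trace ⟨a⟩ through P, begin at {p0}:
  [1] a ⇒ ∅ (P stuck)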